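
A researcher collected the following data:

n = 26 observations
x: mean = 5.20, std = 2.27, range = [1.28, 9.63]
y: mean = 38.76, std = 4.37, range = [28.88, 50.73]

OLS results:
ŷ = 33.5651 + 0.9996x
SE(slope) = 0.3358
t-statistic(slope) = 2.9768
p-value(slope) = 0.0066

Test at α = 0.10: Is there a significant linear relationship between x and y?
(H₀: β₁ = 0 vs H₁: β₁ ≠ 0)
Reject H₀: p-value = 0.0066 < α = 0.10. The linear relationship is significant at the 10% level.

Hypothesis test for the slope coefficient:

H₀: β₁ = 0 (no linear relationship)
H₁: β₁ ≠ 0 (linear relationship exists)

Test statistic: t = β̂₁ / SE(β̂₁) = 0.9996 / 0.3358 = 2.9768

The p-value (0.0066) is the probability, under H₀, of a t-statistic at least as extreme as |t| = 2.9768 (two-sided, df = n − 2 = 24).

Decision rule: reject H₀ if p-value < α.
p-value = 0.0066 < α = 0.10 → reject H₀.

There is sufficient evidence at the 10% significance level to conclude that a linear relationship exists between x and y.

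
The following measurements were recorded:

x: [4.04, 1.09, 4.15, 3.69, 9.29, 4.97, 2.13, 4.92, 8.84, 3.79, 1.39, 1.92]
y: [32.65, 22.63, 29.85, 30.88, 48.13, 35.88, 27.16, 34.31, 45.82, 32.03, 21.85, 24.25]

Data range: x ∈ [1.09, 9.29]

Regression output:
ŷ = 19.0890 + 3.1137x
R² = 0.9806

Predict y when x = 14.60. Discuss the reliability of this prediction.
The equation gives ŷ = 64.5490; however x = 14.60 is 5.31 units above the observed range, so this extrapolated value should not be trusted.

Prediction calculation:
ŷ = 19.0890 + 3.1137 × 14.60
ŷ = 64.5490

Reliability:
- Data range: x ∈ [1.09, 9.29]
- Prediction point: x = 14.60 is 5.31 units above the observed range → this is EXTRAPOLATION, not interpolation

Why that matters here:
- R² describes fit only over the sampled x values; it says nothing about behaviour beyond them
- There are no observations near this x to validate the fitted line there

The R² = 0.9806 only validates the fit within [1.09, 9.29]; treat ŷ = 64.5490 with caution.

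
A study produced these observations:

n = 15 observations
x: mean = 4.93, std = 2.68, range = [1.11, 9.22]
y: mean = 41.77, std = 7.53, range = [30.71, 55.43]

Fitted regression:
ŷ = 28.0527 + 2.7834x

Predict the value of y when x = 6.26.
ŷ = 45.4768

x = 6.26 lies inside the observed range [1.11, 9.22], so the fitted equation applies directly:

ŷ = 28.0527 + 2.7834 × 6.26
ŷ = 28.0527 + 17.4241
ŷ = 45.4768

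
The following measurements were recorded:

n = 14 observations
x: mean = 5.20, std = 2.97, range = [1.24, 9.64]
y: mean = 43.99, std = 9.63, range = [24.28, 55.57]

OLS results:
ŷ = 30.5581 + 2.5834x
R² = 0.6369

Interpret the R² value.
The model explains 63.69% of the variance in y (R² = 0.6369), leaving 36.31% unexplained; the fit is moderate.

The coefficient of determination R² is the fraction of the total variation in y that the fitted line accounts for.

Here R² = 0.6369:
- Explained: 63.69% of the variation in y
- Unexplained (residual): 100% − 63.69% = 36.31%
- Rule of thumb (below 0.3 weak; 0.3 to below 0.7 moderate; 0.7 and above strong) → moderate

Calculation: R² = 1 − (SS_res / SS_tot), where SS_res is the sum of squared residuals and SS_tot the total sum of squares.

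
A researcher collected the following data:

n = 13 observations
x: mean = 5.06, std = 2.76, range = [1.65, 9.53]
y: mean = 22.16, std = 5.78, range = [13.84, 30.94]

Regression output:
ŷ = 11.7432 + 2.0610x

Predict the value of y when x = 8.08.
ŷ = 28.3961

x = 8.08 lies inside the observed range [1.65, 9.53], so the fitted equation applies directly:

ŷ = 11.7432 + 2.0610 × 8.08
ŷ = 11.7432 + 16.6529
ŷ = 28.3961

This is a point prediction; actual observations scatter around it by roughly the residual standard deviation.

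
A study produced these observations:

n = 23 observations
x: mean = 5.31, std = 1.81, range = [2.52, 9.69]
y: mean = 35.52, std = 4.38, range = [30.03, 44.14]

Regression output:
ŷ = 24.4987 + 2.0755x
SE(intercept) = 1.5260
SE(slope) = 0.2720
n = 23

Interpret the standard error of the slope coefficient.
SE(slope) = 0.2720 measures the uncertainty in the estimated slope. The coefficient is estimated precisely (SE/|β̂₁| = 13.1%).

SE(β̂₁) = 0.2720 says: if we drew many samples of n = 23 from the same population and refit each time, the fitted slopes would scatter with a standard deviation of roughly 0.2720 around the true β₁.

Relative precision:
- SE / |β̂₁| = 0.2720 / 2.0755 = 13.1%
- Rule of thumb (under 20%: precise; 20% to under 50%: moderately precise; 50% or more: imprecise) → precise

Link to interval estimation: a confidence interval for β₁ is β̂₁ ± t* × 0.2720, so SE sets the half-width per unit of t*.

What drives SE(β̂₁): wider spread of x values → smaller SE; more residual scatter → larger SE; larger n (here n = 23) → smaller SE.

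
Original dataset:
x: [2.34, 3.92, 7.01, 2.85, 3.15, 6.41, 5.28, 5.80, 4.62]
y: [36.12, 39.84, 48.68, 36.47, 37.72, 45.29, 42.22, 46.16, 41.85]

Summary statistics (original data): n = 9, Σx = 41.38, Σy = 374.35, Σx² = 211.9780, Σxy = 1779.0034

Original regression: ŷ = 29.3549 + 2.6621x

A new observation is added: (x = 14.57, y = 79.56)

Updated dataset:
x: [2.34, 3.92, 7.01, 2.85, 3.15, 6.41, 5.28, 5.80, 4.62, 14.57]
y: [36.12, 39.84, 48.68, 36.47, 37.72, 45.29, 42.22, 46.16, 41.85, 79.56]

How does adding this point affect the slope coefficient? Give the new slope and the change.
The slope changes from 2.6621 to 3.5835 (change of +0.9214, or +34.6%).

x = 14.57 lies well outside the original x-range [2.34, 7.01] (x̄ ≈ 4.60), so this observation has high leverage and can move the slope substantially.

Step 1: Update the sums with the new point (n goes from 9 to 10)
Σx  = 41.38 + 14.57 = 55.95
Σy  = 374.35 + 79.56 = 453.91
Σx² = 211.9780 + 14.57² = 211.9780 + 212.2849 = 424.2629
Σxy = 1779.0034 + 14.57×79.56 = 1779.0034 + 1159.1892 = 2938.1926

Step 2: Recompute the slope with b₁ = (nΣxy − ΣxΣy) / (nΣx² − (Σx)²)
Numerator   = 10×2938.1926 − 55.95×453.91 = 29381.9260 − 25396.2645 = 3985.6615
Denominator = 10×424.2629 − 55.95² = 4242.6290 − 3130.4025 = 1112.2265
b₁(new) = 3985.6615 / 1112.2265 = 3.5835

(Same formula on the original sums: (9×1779.0034 − 41.38×374.35) / (9×211.9780 − 41.38²) = 520.4276 / 195.4976 = 2.6621, matching the given fit.)

Step 3: Change in slope
Δβ₁ = 3.5835 − 2.6621 = +0.9214
Relative change = +0.9214 / 2.6621 × 100% = +34.6%
→ the slope increases when the point is added.

A high-leverage point only changes the slope if it is off the original line; here y = 79.56 is above the original trend, so the slope increases.
In practice: investigate whether it comes from the same population as the rest of the sample; refit with and without it and report both if conclusions differ.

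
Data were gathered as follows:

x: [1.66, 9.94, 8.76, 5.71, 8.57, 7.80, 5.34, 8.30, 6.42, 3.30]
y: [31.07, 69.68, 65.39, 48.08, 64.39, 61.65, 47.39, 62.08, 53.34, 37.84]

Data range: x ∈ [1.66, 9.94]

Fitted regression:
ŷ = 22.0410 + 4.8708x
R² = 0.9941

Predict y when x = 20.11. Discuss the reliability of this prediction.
ŷ = 119.9928, but this is extrapolation (above the data range [1.66, 9.94]) and may be unreliable.

Prediction calculation:
ŷ = 22.0410 + 4.8708 × 20.11
ŷ = 119.9928

Reliability:
- Data range: x ∈ [1.66, 9.94]
- Prediction point: x = 20.11 is 10.17 units above the observed range → this is EXTRAPOLATION, not interpolation

Why that matters here:
- There are no observations near this x to validate the fitted line there
- The linear relationship may not hold outside the observed range

The R² = 0.9941 only validates the fit within [1.66, 9.94]; treat ŷ = 119.9928 with caution.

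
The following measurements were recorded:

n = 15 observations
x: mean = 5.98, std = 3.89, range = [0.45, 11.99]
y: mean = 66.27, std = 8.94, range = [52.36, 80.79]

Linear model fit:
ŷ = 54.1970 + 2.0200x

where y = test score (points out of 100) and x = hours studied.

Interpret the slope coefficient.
For each additional hour of study time, predicted test score increases by approximately 2.0200 points.

The slope β₁ = 2.0200 gives the rate at which the fitted test score changes with study time.

Interpretation:
- Study time up by 1 hour → predicted test score increases by 2.0200 points
- The effect is assumed constant over the observed range of x (linearity)
- The slope describes association in these data, not necessarily a causal effect

(β₀ = 54.1970 is the fitted value at x = 0 and is not part of the slope interpretation.)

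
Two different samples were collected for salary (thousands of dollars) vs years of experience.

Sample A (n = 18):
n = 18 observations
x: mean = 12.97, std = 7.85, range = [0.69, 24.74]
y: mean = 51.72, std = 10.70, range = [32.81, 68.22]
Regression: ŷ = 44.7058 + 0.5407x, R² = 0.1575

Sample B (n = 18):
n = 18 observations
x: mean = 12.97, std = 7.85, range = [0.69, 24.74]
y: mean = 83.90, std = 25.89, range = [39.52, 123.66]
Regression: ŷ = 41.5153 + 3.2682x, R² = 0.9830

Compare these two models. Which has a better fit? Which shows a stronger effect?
Model B has the better fit (R² = 0.9830 vs 0.1575). Model B shows the stronger effect (|β₁| = 3.2682 vs 0.5407).

Model Comparison:

Which explains more variance? (R²)
- Model A: R² = 0.1575 → 15.75% of variance in salary explained
- Model B: R² = 0.9830 → 98.30% of variance in salary explained
- 0.9830 > 0.1575 → Model B has the better fit

Which has the larger per-year effect? (|β₁|)
- Model A: β₁ = 0.5407 → predicted salary rises 0.5407 thousand dollars per additional year of experience
- Model B: β₁ = 3.2682 → predicted salary rises 3.2682 thousand dollars per additional year of experience
- |0.5407| < |3.2682| → Model B shows the stronger marginal effect

Notes:
- The two samples could reflect different populations, time periods, or measurement quality.
- A steeper slope doesn't make a better model if the scatter around the line is large.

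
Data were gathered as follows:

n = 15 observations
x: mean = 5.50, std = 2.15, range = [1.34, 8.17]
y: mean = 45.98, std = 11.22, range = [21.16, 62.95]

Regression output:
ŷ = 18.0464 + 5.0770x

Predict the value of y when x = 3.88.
ŷ = 37.7452

To predict y for x = 3.88, substitute into the regression equation:

ŷ = 18.0464 + 5.0770 × 3.88
ŷ = 18.0464 + 19.6988
ŷ = 37.7452

This is the fitted mean response at that x — an individual observation would come with a wider prediction interval.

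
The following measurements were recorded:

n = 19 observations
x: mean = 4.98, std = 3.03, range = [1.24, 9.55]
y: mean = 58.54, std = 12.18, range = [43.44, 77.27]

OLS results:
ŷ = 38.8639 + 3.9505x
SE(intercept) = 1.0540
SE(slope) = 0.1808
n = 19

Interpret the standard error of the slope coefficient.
SE(slope) = 0.1808 measures the uncertainty in the estimated slope. The coefficient is estimated precisely (SE/|β̂₁| = 4.6%).

SE(β̂₁) = s / √Sxx, where s is the residual standard deviation and Sxx = Σ(x − x̄)². It is the yardstick for how far β̂₁ = 3.9505 could plausibly be from the true slope.

Relative precision:
- SE / |β̂₁| = 0.1808 / 3.9505 = 4.6%
- Rule of thumb (under 20%: precise; 20% to under 50%: moderately precise; 50% or more: imprecise) → precise

Link to the t-test: t = β̂₁ / SE(β̂₁) = 3.9505 / 0.1808 = 21.8501, the statistic for H₀: β₁ = 0.

What drives SE(β̂₁): wider spread of x values → smaller SE.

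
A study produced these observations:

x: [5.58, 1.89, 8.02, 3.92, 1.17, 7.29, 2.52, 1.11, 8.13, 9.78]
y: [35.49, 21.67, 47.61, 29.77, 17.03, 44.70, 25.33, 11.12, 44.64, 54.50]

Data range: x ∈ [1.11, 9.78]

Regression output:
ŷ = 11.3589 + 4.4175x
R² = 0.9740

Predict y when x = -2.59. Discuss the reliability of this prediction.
ŷ = -0.0824 (extrapolation — x = -2.59 lies outside [1.11, 9.78], so reliability is low).

Prediction calculation:
ŷ = 11.3589 + 4.4175 × (-2.59)
ŷ = -0.0824

Reliability:
- Data range: x ∈ [1.11, 9.78]
- Prediction point: x = -2.59 is 3.70 units below the observed range → this is EXTRAPOLATION, not interpolation

Why that matters here:
- R² describes fit only over the sampled x values; it says nothing about behaviour beyond them
- Real relationships often flatten, saturate, or turn nonlinear at extremes
- The standard error of prediction grows with (x − x̄)², and x = -2.59 is far from x̄ = 4.94

The R² = 0.9740 only validates the fit within [1.11, 9.78]; treat ŷ = -0.0824 with caution.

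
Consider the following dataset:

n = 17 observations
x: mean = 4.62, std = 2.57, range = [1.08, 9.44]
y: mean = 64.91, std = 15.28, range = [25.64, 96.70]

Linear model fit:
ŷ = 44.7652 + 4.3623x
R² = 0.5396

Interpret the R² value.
R² = 0.5396 means 53.96% of the variation in y is explained by the linear relationship with x. This indicates a moderate fit.

R² (coefficient of determination) measures the proportion of variance in y explained by the regression model.

Here R² = 0.5396:
- Explained: 53.96% of the variation in y
- Unexplained (residual): 100% − 53.96% = 46.04%
- Rule of thumb (below 0.3 weak; 0.3 to below 0.7 moderate; 0.7 and above strong) → moderate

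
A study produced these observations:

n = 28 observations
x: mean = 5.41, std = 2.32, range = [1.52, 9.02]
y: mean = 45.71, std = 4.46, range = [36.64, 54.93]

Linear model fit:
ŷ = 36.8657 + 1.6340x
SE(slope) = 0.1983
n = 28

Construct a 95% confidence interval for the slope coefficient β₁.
The 95% CI for β₁ is (1.2264, 2.0416)

Confidence interval for the slope:

The 95% CI for β₁ is: β̂₁ ± t*(α/2, n-2) × SE(β̂₁)

Step 1: Find critical t-value
- Confidence level = 0.95
- Degrees of freedom = n - 2 = 28 - 2 = 26
- t*(α/2, 26) = 2.0555

Step 2: Calculate margin of error
Margin = 2.0555 × 0.1983 = 0.4076

Step 3: Construct interval
CI = 1.6340 ± 0.4076
CI = (1.2264, 2.0416)

Interpretation: intervals built this way capture the true β₁ in 95% of repeated samples; here the plausible range for the per-unit effect of x on y is 1.2264 to 2.0416.
Both endpoints are positive, so the data support a genuinely positive slope at this confidence level.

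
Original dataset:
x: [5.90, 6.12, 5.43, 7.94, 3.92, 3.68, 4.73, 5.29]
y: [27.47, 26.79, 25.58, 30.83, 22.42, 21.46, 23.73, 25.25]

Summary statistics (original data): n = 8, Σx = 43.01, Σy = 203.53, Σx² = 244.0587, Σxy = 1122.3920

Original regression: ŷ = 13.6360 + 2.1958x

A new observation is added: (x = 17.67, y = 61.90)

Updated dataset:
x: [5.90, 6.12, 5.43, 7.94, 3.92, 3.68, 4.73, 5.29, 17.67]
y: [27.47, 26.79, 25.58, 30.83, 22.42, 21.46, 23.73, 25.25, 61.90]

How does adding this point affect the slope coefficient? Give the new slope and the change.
The slope changes from 2.1958 to 2.8985 (change of +0.7027, or +32.0%).

The new point has HIGH LEVERAGE: x = 17.67 is far from the original mean x̄ = 43.01/8 ≈ 5.38 (original range [3.68, 7.94]).

Step 1: Update the sums with the new point (n goes from 8 to 9)
Σx  = 43.01 + 17.67 = 60.68
Σy  = 203.53 + 61.90 = 265.43
Σx² = 244.0587 + 17.67² = 244.0587 + 312.2289 = 556.2876
Σxy = 1122.3920 + 17.67×61.90 = 1122.3920 + 1093.7730 = 2216.1650

Step 2: Recompute the slope with b₁ = (nΣxy − ΣxΣy) / (nΣx² − (Σx)²)
Numerator   = 9×2216.1650 − 60.68×265.43 = 19945.4850 − 16106.2924 = 3839.1926
Denominator = 9×556.2876 − 60.68² = 5006.5884 − 3682.0624 = 1324.5260
b₁(new) = 3839.1926 / 1324.5260 = 2.8985

(Same formula on the original sums: (8×1122.3920 − 43.01×203.53) / (8×244.0587 − 43.01²) = 225.3107 / 102.6095 = 2.1958, matching the given fit.)

Step 3: Change in slope
Δβ₁ = 2.8985 − 2.1958 = +0.7027
Relative change = +0.7027 / 2.1958 × 100% = +32.0%
→ the slope increases when the point is added.

Because the point sits above the extension of the original line at a high-leverage x, it tilts the fit up.
In practice: examine leverage (hᵢ) and Cook's distance rather than deleting it automatically; refit with and without it and report both if conclusions differ.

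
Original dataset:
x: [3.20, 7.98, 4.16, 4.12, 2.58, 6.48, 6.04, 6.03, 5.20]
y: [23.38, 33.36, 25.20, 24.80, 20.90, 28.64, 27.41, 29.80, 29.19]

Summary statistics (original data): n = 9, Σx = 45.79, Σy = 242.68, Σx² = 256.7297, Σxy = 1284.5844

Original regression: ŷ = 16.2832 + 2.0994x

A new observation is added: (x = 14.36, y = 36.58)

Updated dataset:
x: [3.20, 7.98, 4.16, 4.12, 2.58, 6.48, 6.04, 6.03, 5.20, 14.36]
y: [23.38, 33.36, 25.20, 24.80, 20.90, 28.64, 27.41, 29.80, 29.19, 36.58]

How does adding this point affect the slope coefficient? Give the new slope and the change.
The slope changes from 2.0994 to 1.2866 (change of -0.8128, or -38.7%).

The new point has HIGH LEVERAGE: x = 14.36 is far from the original mean x̄ = 45.79/9 ≈ 5.09 (original range [2.58, 7.98]).

Step 1: Update the sums with the new point (n goes from 9 to 10)
Σx  = 45.79 + 14.36 = 60.15
Σy  = 242.68 + 36.58 = 279.26
Σx² = 256.7297 + 14.36² = 256.7297 + 206.2096 = 462.9393
Σxy = 1284.5844 + 14.36×36.58 = 1284.5844 + 525.2888 = 1809.8732

Step 2: Recompute the slope with b₁ = (nΣxy − ΣxΣy) / (nΣx² − (Σx)²)
Numerator   = 10×1809.8732 − 60.15×279.26 = 18098.7320 − 16797.4890 = 1301.2430
Denominator = 10×462.9393 − 60.15² = 4629.3930 − 3618.0225 = 1011.3705
b₁(new) = 1301.2430 / 1011.3705 = 1.2866

(Same formula on the original sums: (9×1284.5844 − 45.79×242.68) / (9×256.7297 − 45.79²) = 448.9424 / 213.8432 = 2.0994, matching the given fit.)

Step 3: Change in slope
Δβ₁ = 1.2866 − 2.0994 = -0.8128
Relative change = -0.8128 / 2.0994 × 100% = -38.7%
→ the slope decreases when the point is added.

A high-leverage point only changes the slope if it is off the original line; here y = 36.58 is below the original trend, so the slope decreases.
In practice: examine leverage (hᵢ) and Cook's distance rather than deleting it automatically.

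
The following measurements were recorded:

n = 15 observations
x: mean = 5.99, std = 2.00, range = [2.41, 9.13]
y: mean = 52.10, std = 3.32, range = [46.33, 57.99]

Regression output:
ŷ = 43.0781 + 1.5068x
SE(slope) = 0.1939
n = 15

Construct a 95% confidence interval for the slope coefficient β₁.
The 95% CI for β₁ is (1.0879, 1.9257)

Confidence interval for the slope:

The 95% CI for β₁ is: β̂₁ ± t*(α/2, n-2) × SE(β̂₁)

Step 1: Find critical t-value
- Confidence level = 0.95
- Degrees of freedom = n - 2 = 15 - 2 = 13
- t*(α/2, 13) = 2.1604

Step 2: Calculate margin of error
Margin = 2.1604 × 0.1939 = 0.4189

Step 3: Construct interval
CI = 1.5068 ± 0.4189
CI = (1.0879, 1.9257)

Interpretation: intervals built this way capture the true β₁ in 95% of repeated samples; here the plausible range for the per-unit effect of x on y is 1.0879 to 1.9257.
Both endpoints are positive, so the data support a genuinely positive slope at this confidence level.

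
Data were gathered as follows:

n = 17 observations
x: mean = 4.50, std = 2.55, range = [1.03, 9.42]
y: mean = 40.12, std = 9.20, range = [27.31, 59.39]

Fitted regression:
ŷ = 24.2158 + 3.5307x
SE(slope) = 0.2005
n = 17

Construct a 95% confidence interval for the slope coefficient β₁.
The 95% CI for β₁ is (3.1034, 3.9580)

Confidence interval for the slope:

The 95% CI for β₁ is: β̂₁ ± t*(α/2, n-2) × SE(β̂₁)

Step 1: Find critical t-value
- Confidence level = 0.95
- Degrees of freedom = n - 2 = 17 - 2 = 15
- t*(α/2, 15) = 2.1314

Step 2: Calculate margin of error
Margin = 2.1314 × 0.2005 = 0.4273

Step 3: Construct interval
CI = 3.5307 ± 0.4273
CI = (3.1034, 3.9580)

Interpretation: each one-unit increase in x is associated with a change in mean y of between 3.1034 and 3.9580, with 95% confidence.
The interval does not include 0, suggesting a significant linear relationship.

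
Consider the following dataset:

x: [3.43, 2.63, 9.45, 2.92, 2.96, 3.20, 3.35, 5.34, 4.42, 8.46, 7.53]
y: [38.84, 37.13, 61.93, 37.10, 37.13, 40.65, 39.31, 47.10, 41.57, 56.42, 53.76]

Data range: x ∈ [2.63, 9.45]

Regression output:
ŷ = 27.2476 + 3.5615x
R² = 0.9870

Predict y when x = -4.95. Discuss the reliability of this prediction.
The equation gives ŷ = 9.6182; however x = -4.95 is 7.58 units below the observed range, so this extrapolated value should not be trusted.

Prediction calculation:
ŷ = 27.2476 + 3.5615 × (-4.95)
ŷ = 9.6182

Reliability:
- Data range: x ∈ [2.63, 9.45]
- Prediction point: x = -4.95 is 7.58 units below the observed range → this is EXTRAPOLATION, not interpolation

Why that matters here:
- The linear relationship may not hold outside the observed range
- The standard error of prediction grows with (x − x̄)², and x = -4.95 is far from x̄ = 4.88

A defensible statement: 'if the linear trend continued to x = -4.95, y would be about 9.6182' — the premise is untested.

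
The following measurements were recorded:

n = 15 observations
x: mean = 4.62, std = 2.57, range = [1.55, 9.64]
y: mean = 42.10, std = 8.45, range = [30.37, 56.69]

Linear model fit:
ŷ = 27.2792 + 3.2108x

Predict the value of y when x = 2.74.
ŷ = 36.0768

Plug x = 2.74 into the fitted line:

ŷ = 27.2792 + 3.2108 × 2.74
ŷ = 27.2792 + 8.7976
ŷ = 36.0768

This is a point prediction; actual observations scatter around it by roughly the residual standard deviation.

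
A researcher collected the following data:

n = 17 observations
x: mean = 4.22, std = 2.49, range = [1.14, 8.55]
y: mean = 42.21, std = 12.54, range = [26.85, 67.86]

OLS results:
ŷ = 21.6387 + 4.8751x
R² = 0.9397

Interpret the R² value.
The model explains 93.97% of the variance in y (R² = 0.9397), leaving 6.03% unexplained; the fit is strong.

The coefficient of determination R² is the fraction of the total variation in y that the fitted line accounts for.

Here R² = 0.9397:
- Explained: 93.97% of the variation in y
- Unexplained (residual): 100% − 93.97% = 6.03%
- Rule of thumb (below 0.3 weak; 0.3 to below 0.7 moderate; 0.7 and above strong) → strong

Note: R² says nothing about causation, and a high R² does not by itself mean the linear form is appropriate — check the residuals.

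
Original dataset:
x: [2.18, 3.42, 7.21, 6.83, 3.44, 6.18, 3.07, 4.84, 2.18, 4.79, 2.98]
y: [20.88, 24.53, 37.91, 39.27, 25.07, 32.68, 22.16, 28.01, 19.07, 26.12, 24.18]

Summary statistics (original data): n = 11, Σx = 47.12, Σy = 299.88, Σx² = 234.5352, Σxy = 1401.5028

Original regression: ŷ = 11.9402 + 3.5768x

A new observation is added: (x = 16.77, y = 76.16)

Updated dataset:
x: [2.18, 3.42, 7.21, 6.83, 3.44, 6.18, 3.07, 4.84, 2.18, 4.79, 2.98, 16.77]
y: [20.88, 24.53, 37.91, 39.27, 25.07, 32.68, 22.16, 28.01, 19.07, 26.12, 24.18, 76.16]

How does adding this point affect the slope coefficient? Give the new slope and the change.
The slope changes from 3.5768 to 3.8530 (change of +0.2762, or +7.7%).

x = 16.77 lies well outside the original x-range [2.18, 7.21] (x̄ ≈ 4.28), so this observation has high leverage and can move the slope substantially.

Step 1: Update the sums with the new point (n goes from 11 to 12)
Σx  = 47.12 + 16.77 = 63.89
Σy  = 299.88 + 76.16 = 376.04
Σx² = 234.5352 + 16.77² = 234.5352 + 281.2329 = 515.7681
Σxy = 1401.5028 + 16.77×76.16 = 1401.5028 + 1277.2032 = 2678.7060

Step 2: Recompute the slope with b₁ = (nΣxy − ΣxΣy) / (nΣx² − (Σx)²)
Numerator   = 12×2678.7060 − 63.89×376.04 = 32144.4720 − 24025.1956 = 8119.2764
Denominator = 12×515.7681 − 63.89² = 6189.2172 − 4081.9321 = 2107.2851
b₁(new) = 8119.2764 / 2107.2851 = 3.8530

(Same formula on the original sums: (11×1401.5028 − 47.12×299.88) / (11×234.5352 − 47.12²) = 1286.1852 / 359.5928 = 3.5768, matching the given fit.)

Step 3: Change in slope
Δβ₁ = 3.8530 − 3.5768 = +0.2762
Relative change = +0.2762 / 3.5768 × 100% = +7.7%
→ the slope increases when the point is added.

Because the point sits above the extension of the original line at a high-leverage x, it tilts the fit up.
In practice: check such a point for data-entry or measurement error; investigate whether it comes from the same population as the rest of the sample.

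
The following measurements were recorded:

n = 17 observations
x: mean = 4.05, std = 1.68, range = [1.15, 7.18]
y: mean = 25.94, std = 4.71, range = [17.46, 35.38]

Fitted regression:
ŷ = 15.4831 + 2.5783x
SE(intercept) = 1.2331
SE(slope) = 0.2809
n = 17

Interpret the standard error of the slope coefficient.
SE(slope) = 0.2809 measures the uncertainty in the estimated slope. The coefficient is estimated precisely (SE/|β̂₁| = 10.9%).

What SE measures:
- The standard error quantifies the sampling variability of the coefficient estimate
- It is the estimated standard deviation of β̂₁ across hypothetical repeated samples of the same size
- Smaller SE → more precise estimate

Relative precision:
- SE / |β̂₁| = 0.2809 / 2.5783 = 10.9%
- Rule of thumb (under 20%: precise; 20% to under 50%: moderately precise; 50% or more: imprecise) → precise

Link to the t-test: t = β̂₁ / SE(β̂₁) = 2.5783 / 0.2809 = 9.1787, the statistic for H₀: β₁ = 0.

What drives SE(β̂₁): larger n (here n = 17) → smaller SE; wider spread of x values → smaller SE.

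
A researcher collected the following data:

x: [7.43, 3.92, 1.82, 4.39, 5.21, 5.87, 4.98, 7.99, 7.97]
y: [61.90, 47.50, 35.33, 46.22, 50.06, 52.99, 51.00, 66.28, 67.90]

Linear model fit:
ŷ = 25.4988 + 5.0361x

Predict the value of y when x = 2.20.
ŷ = 36.5782

Plug x = 2.20 into the fitted line:

ŷ = 25.4988 + 5.0361 × 2.20
ŷ = 25.4988 + 11.0794
ŷ = 36.5782

This is a point prediction; actual observations scatter around it by roughly the residual standard deviation.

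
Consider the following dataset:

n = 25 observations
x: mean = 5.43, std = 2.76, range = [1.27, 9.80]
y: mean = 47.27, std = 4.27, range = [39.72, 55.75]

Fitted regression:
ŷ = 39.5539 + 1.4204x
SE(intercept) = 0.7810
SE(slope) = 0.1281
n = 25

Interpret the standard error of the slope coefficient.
SE(β̂₁) = 0.1281 is the estimated standard deviation of the slope estimate across repeated samples; relative to β̂₁ = 1.4204 that is 9.0%, a precise estimate.

SE(β̂₁) = s / √Sxx, where s is the residual standard deviation and Sxx = Σ(x − x̄)². It is the yardstick for how far β̂₁ = 1.4204 could plausibly be from the true slope.

Relative precision:
- SE / |β̂₁| = 0.1281 / 1.4204 = 9.0%
- Rule of thumb (under 20%: precise; 20% to under 50%: moderately precise; 50% or more: imprecise) → precise

Link to the t-test: t = β̂₁ / SE(β̂₁) = 1.4204 / 0.1281 = 11.0882, the statistic for H₀: β₁ = 0.

What drives SE(β̂₁): wider spread of x values → smaller SE.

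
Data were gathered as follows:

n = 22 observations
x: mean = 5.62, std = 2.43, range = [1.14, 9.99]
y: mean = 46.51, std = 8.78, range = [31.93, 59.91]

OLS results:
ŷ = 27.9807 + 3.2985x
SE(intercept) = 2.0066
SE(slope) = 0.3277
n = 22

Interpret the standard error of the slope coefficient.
SE(slope) = 0.3277 measures the uncertainty in the estimated slope. The coefficient is estimated precisely (SE/|β̂₁| = 9.9%).

SE(β̂₁) = s / √Sxx, where s is the residual standard deviation and Sxx = Σ(x − x̄)². It is the yardstick for how far β̂₁ = 3.2985 could plausibly be from the true slope.

Relative precision:
- SE / |β̂₁| = 0.3277 / 3.2985 = 9.9%
- Rule of thumb (under 20%: precise; 20% to under 50%: moderately precise; 50% or more: imprecise) → precise

Link to the t-test: t = β̂₁ / SE(β̂₁) = 3.2985 / 0.3277 = 10.0656, the statistic for H₀: β₁ = 0.

What drives SE(β̂₁): more residual scatter → larger SE; wider spread of x values → smaller SE.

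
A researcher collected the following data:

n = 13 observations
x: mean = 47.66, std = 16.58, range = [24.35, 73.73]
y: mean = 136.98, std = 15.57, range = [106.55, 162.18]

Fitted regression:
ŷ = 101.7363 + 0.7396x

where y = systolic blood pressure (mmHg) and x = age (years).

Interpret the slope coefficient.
On average, blood pressure is about 0.7396 mmHg higher for every extra year of age.

The slope coefficient β₁ = 0.7396 represents the marginal effect of age on blood pressure.

Interpretation:
- Age up by 1 year → predicted blood pressure increases by 0.7396 mmHg
- The effect is assumed constant over the observed range of x (linearity)
- The sign (+) gives the direction; the magnitude 0.7396 gives the size of the effect per year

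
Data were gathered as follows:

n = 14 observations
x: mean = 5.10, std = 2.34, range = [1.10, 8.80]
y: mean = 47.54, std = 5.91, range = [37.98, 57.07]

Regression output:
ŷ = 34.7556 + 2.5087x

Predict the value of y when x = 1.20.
ŷ = 37.7660

Plug x = 1.20 into the fitted line:

ŷ = 34.7556 + 2.5087 × 1.20
ŷ = 34.7556 + 3.0104
ŷ = 37.7660

This is the fitted mean response at that x — an individual observation would come with a wider prediction interval.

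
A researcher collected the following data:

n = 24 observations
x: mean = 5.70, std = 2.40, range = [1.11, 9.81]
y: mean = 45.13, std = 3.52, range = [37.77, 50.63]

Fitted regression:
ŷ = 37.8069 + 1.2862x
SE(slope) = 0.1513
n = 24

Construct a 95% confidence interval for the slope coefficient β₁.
The 95% CI for β₁ is (0.9724, 1.6000)

Confidence interval for the slope:

The 95% CI for β₁ is: β̂₁ ± t*(α/2, n-2) × SE(β̂₁)

Step 1: Find critical t-value
- Confidence level = 0.95
- Degrees of freedom = n - 2 = 24 - 2 = 22
- t*(α/2, 22) = 2.0739

Step 2: Calculate margin of error
Margin = 2.0739 × 0.1513 = 0.3138

Step 3: Construct interval
CI = 1.2862 ± 0.3138
CI = (0.9724, 1.6000)

Interpretation: intervals built this way capture the true β₁ in 95% of repeated samples; here the plausible range for the per-unit effect of x on y is 0.9724 to 1.6000.
Since 0 is outside the interval, a two-sided test at α = 0.05 would reject H₀: β₁ = 0.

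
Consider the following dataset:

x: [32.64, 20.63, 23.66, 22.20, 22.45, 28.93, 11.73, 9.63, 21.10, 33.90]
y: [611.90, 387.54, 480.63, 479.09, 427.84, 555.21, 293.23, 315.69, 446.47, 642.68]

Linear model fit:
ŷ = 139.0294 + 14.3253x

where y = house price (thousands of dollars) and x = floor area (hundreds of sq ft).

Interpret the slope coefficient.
An increase of one hundred sq ft in floor area is associated with a 14.3253 thousand dollars increase in predicted house price.

The slope β₁ = 14.3253 gives the rate at which the fitted house price changes with floor area.

Interpretation:
- Floor area up by 1 hundred sq ft → predicted house price increases by 14.3253 thousand dollars
- The effect is assumed constant over the observed range of x (linearity)
- The slope describes association in these data, not necessarily a causal effect

The intercept β₀ = 139.0294 is the predicted house price when floor area = 0; since the smallest observed x is 9.63, this is an extrapolation and mainly anchors the line.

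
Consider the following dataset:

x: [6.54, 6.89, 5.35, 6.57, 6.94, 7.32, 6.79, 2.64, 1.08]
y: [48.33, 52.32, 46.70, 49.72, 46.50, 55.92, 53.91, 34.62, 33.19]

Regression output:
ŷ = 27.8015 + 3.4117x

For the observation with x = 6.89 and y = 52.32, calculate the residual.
Residual = 1.0119

The residual is the difference between the actual value and the predicted value:

Residual = y - ŷ

Step 1: Calculate predicted value
ŷ = 27.8015 + 3.4117 × 6.89
ŷ = 51.3081

Step 2: Calculate residual
Residual = 52.32 - 51.3081
Residual = 1.0119

Sign check: y > ŷ, so the point is above the line and the fit underestimates here.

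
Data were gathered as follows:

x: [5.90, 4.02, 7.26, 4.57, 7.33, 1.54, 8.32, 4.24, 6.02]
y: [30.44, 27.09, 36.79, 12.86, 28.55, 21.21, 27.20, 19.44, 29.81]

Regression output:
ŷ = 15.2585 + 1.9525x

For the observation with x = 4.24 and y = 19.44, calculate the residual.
Residual = -4.0971

The residual is the difference between the actual value and the predicted value:

Residual = y - ŷ

Step 1: Calculate predicted value
ŷ = 15.2585 + 1.9525 × 4.24
ŷ = 23.5371

Step 2: Calculate residual
Residual = 19.44 - 23.5371
Residual = -4.0971

Interpretation: the model overestimates the actual value by 4.0971 at this point (negative residual → observation lies below the fitted line).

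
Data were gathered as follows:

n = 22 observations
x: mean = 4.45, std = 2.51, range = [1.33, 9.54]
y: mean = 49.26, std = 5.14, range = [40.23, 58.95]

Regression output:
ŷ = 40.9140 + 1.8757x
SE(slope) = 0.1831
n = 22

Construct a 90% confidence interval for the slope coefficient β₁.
The 90% CI for β₁ is (1.5599, 2.1915)

Confidence interval for the slope:

The 90% CI for β₁ is: β̂₁ ± t*(α/2, n-2) × SE(β̂₁)

Step 1: Find critical t-value
- Confidence level = 0.9
- Degrees of freedom = n - 2 = 22 - 2 = 20
- t*(α/2, 20) = 1.7247

Step 2: Calculate margin of error
Margin = 1.7247 × 0.1831 = 0.3158

Step 3: Construct interval
CI = 1.8757 ± 0.3158
CI = (1.5599, 2.1915)

Interpretation: We are 90% confident that the true slope β₁ lies between 1.5599 and 2.1915.
Since 0 is outside the interval, a two-sided test at α = 0.10 would reject H₀: β₁ = 0.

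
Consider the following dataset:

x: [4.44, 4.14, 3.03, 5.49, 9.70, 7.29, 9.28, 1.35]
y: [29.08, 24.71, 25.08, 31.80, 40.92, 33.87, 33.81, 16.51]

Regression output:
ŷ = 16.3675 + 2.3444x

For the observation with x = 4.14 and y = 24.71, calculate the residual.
Residual = -1.3633

The residual is the difference between the actual value and the predicted value:

Residual = y - ŷ

Step 1: Calculate predicted value
ŷ = 16.3675 + 2.3444 × 4.14
ŷ = 26.0733

Step 2: Calculate residual
Residual = 24.71 - 26.0733
Residual = -1.3633

Sign check: y < ŷ, so the point is below the line and the fit overestimates here.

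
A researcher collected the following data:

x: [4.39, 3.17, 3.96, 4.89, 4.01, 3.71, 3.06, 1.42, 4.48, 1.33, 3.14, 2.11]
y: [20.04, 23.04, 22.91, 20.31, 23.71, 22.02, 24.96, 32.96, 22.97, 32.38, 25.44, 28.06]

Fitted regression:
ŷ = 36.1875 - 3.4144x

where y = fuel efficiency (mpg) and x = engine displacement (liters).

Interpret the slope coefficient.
For each additional liter of engine displacement, predicted fuel efficiency decreases by approximately 3.4144 mpg.

The slope coefficient β₁ = -3.4144 represents the marginal effect of engine displacement on fuel efficiency.

Interpretation:
- Engine displacement up by 1 liter → predicted fuel efficiency decreases by 3.4144 mpg
- This is a linear approximation: the same per-unit change is assumed across the whole observed x range

(β₀ = 36.1875 is the fitted value at x = 0 and is not part of the slope interpretation.)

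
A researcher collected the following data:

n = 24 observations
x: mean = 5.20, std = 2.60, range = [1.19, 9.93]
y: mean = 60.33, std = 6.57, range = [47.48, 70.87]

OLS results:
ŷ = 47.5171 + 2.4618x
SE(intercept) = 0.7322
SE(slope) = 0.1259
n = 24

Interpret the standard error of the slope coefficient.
The slope 2.4618 is pinned down to within about ±0.1259 (one SE) by these data — relative uncertainty 5.1%, i.e. precise.

SE(β̂₁) = 0.1259 says: if we drew many samples of n = 24 from the same population and refit each time, the fitted slopes would scatter with a standard deviation of roughly 0.1259 around the true β₁.

Relative precision:
- SE / |β̂₁| = 0.1259 / 2.4618 = 5.1%
- Rule of thumb (under 20%: precise; 20% to under 50%: moderately precise; 50% or more: imprecise) → precise

Rough 95% range (±2 SE): 2.4618 ± 0.2518 → (2.2100, 2.7136).

What drives SE(β̂₁): wider spread of x values → smaller SE; larger n (here n = 24) → smaller SE.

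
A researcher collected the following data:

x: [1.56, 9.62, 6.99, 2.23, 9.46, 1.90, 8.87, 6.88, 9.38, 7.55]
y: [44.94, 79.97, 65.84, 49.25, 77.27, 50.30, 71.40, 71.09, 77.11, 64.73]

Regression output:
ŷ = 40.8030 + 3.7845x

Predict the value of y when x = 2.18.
ŷ = 49.0532

x = 2.18 lies inside the observed range [1.56, 9.62], so the fitted equation applies directly:

ŷ = 40.8030 + 3.7845 × 2.18
ŷ = 40.8030 + 8.2502
ŷ = 49.0532

This is the fitted mean response at that x — an individual observation would come with a wider prediction interval.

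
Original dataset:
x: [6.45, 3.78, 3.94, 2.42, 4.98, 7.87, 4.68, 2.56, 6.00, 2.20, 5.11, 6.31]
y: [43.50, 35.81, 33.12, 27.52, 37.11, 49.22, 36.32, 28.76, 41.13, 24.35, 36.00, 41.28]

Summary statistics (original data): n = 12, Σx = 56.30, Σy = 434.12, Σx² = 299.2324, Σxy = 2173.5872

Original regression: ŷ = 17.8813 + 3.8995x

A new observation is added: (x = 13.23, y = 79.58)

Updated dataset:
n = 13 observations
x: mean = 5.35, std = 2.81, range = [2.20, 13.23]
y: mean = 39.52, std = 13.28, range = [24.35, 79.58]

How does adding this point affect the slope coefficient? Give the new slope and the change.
The slope changes from 3.8995 to 4.6776 (change of +0.7781, or +20.0%).

x = 13.23 lies well outside the original x-range [2.20, 7.87] (x̄ ≈ 4.69), so this observation has high leverage and can move the slope substantially.

Step 1: Update the sums with the new point (n goes from 12 to 13)
Σx  = 56.30 + 13.23 = 69.53
Σy  = 434.12 + 79.58 = 513.70
Σx² = 299.2324 + 13.23² = 299.2324 + 175.0329 = 474.2653
Σxy = 2173.5872 + 13.23×79.58 = 2173.5872 + 1052.8434 = 3226.4306

Step 2: Recompute the slope with b₁ = (nΣxy − ΣxΣy) / (nΣx² − (Σx)²)
Numerator   = 13×3226.4306 − 69.53×513.70 = 41943.5978 − 35717.5610 = 6226.0368
Denominator = 13×474.2653 − 69.53² = 6165.4489 − 4834.4209 = 1331.0280
b₁(new) = 6226.0368 / 1331.0280 = 4.6776

(Same formula on the original sums: (12×2173.5872 − 56.30×434.12) / (12×299.2324 − 56.30²) = 1642.0904 / 421.0988 = 3.8995, matching the given fit.)

Step 3: Change in slope
Δβ₁ = 4.6776 − 3.8995 = +0.7781
Relative change = +0.7781 / 3.8995 × 100% = +20.0%
→ the slope increases when the point is added.

Because the point sits above the extension of the original line at a high-leverage x, it tilts the fit up.
In practice: check such a point for data-entry or measurement error.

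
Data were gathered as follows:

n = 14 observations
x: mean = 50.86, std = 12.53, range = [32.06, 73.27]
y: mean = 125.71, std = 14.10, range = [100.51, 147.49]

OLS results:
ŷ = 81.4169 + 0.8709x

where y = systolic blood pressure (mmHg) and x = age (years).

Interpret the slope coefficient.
On average, blood pressure is about 0.8709 mmHg higher for every extra year of age.

β₁ = 0.8709 is the change in predicted blood pressure (mmHg) per additional year of age.

Interpretation:
- Age up by 1 year → predicted blood pressure increases by 0.8709 mmHg
- The effect is assumed constant over the observed range of x (linearity)

(β₀ = 81.4169 is the fitted value at x = 0 and is not part of the slope interpretation.)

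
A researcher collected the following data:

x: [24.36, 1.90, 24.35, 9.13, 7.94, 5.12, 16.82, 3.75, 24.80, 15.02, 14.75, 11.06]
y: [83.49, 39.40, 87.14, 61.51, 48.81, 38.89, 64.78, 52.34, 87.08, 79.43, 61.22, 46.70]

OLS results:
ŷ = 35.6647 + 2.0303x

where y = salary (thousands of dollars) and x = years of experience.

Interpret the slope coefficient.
On average, salary is about 2.0303 thousand dollars higher for every extra year of experience.

The slope β₁ = 2.0303 gives the rate at which the fitted salary changes with experience.

Interpretation:
- Experience up by 1 year → predicted salary increases by 2.0303 thousand dollars
- The effect is assumed constant over the observed range of x (linearity)
- The sign (+) gives the direction; the magnitude 2.0303 gives the size of the effect per year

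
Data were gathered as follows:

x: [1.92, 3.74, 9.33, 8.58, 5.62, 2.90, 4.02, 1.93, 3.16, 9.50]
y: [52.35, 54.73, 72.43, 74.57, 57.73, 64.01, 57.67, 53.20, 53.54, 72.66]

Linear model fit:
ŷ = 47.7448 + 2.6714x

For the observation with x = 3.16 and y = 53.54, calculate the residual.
Residual = -2.6464

The residual is the difference between the actual value and the predicted value:

Residual = y - ŷ

Step 1: Calculate predicted value
ŷ = 47.7448 + 2.6714 × 3.16
ŷ = 56.1864

Step 2: Calculate residual
Residual = 53.54 - 56.1864
Residual = -2.6464

Interpretation: the model overestimates the actual value by 2.6464 at this point (negative residual → observation lies below the fitted line).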